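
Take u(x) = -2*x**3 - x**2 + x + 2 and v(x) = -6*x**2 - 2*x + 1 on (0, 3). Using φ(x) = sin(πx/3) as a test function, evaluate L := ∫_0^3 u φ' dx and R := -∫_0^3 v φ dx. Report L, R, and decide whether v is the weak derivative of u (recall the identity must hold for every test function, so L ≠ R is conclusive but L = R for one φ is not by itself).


LHS = -648/π^3 + 174/π, RHS = -648/π^3 + 174/π. Yes, v = u' weakly.

u(x) = -2*x**3 - x**2 + x + 2, classical derivative u'(x) = -6*x**2 - 2*x + 1.
φ(x) = sin(πx/3), so φ'(x) = π*cos(π*x/3)/3.
Note φ(0) = φ(3) = 0, so the boundary term u·φ vanishes.
LHS = ∫_0^3 u(x) φ'(x) dx = ∫_0^3 (-2*π*x^3*cos(π*x/3)/3 - π*x^2*cos(π*x/3)/3 + π*x*cos(π*x/3)/3 + 2*π*cos(π*x/3)/3) dx. Term by term:
  ∫_0^3 2*π*cos(π*x/3)/3 dx = 0;  ∫_0^3 -2*π*x^3*cos(π*x/3)/3 dx = -648/π^3 + 162/π;  ∫_0^3 -π*x^2*cos(π*x/3)/3 dx = 18/π;
  ∫_0^3 π*x*cos(π*x/3)/3 dx = -6/π.
Sum: 0 + -648/π^3 + 162/π + 18/π − 6/π = -648/π^3 + 174/π.
So LHS = -648/π^3 + 174/π.
∫_0^3 v(x) φ(x) dx = ∫_0^3 (-6*x^2*sin(π*x/3) - 2*x*sin(π*x/3) + sin(π*x/3)) dx. Term by term:
  ∫_0^3 -6*x^2*sin(π*x/3) dx = -162/π + 648/π^3;  ∫_0^3 -2*x*sin(π*x/3) dx = -18/π;  ∫_0^3 sin(π*x/3) dx = 6/π.
Sum: -162/π + 648/π^3 − 18/π + 6/π = -174/π + 648/π^3.
So RHS = -∫_0^3 v(x) φ(x) dx = -648/π^3 + 174/π.
LHS = RHS, so the identity holds for this test φ.
Moreover u is smooth here and v(x) = u'(x) = -6*x**2 - 2*x + 1 pointwise, so the identity holds for every test function. Hence v is the weak derivative of u.


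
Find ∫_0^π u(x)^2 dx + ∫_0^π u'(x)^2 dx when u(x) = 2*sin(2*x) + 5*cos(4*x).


||u||_{H^1(0,π)}^2 = 445*π/2

u'(x) = -20*sin(4*x) + 4*cos(2*x).
Expand u² and (u')² and integrate term by term on (0, π), using: for integers n ≥ 1, ∫_0^π sin²(nx) dx = ∫_0^π cos²(nx) dx = π/2; for n ≠ n', ∫_0^π sin(nx)sin(n'x) dx = ∫_0^π cos(nx)cos(n'x) dx = 0; and by product-to-sum, ∫_0^π sin(nx)cos(n'x) dx = ½∫_0^π [sin((n+n')x) + sin((n−n')x)] dx, which is 0 when n+n' is even and 2n/(n²−n'²) when n+n' is odd (it need not vanish on (0, π)).
  u² squared terms: (2)²·∫sin(2x)² dx = 4·π/2 = 2*π;  (5)²·∫cos(4x)² dx = 25·π/2 = 25*π/2.
  u² cross terms: 2·(2)·(5)·∫sin(2x)·cos(4x) dx = 20·(0) = 0.
  So ∫_0^π u² dx = 2*π + 25*π/2 + 0 = 29*π/2.
  (u')² squared terms: (-20)²·∫sin(4x)² dx = 400·π/2 = 200*π;  (4)²·∫cos(2x)² dx = 16·π/2 = 8*π.
  (u')² cross terms: 2·(-20)·(4)·∫sin(4x)·cos(2x) dx = -160·(0) = 0.
  So ∫_0^π (u')² dx = 200*π + 8*π + 0 = 208*π.
||u||_{H^1}^2 = (29*π/2) + (208*π) = 445*π/2.


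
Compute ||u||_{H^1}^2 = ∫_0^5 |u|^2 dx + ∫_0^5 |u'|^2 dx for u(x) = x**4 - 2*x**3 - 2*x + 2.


||u||_{H^1}^2 = 17243815/126

The H^1 norm (squared) on an interval (0, L) is
  ||u||_{H^1}^2 = ∫_0^L u(x)^2 dx + ∫_0^L u'(x)^2 dx.
Compute u'(x) = 4*x**3 - 6*x**2 - 2.
Then u(x)^2 = x**8 - 4*x**7 + 4*x**6 - 4*x**5 + 12*x**4 - 8*x**3 + 4*x**2 - 8*x + 4 and u'(x)^2 = 16*x**6 - 48*x**5 + 36*x**4 - 16*x**3 + 24*x**2 + 4.
Integrate each monomial from 0 to 5 using ∫_0^5 c·x^n dx = c·5^(n+1)/(n+1):
  ∫_0^5 u(x)^2 dx = ∫_0^5 (x^8 - 4*x^7 + 4*x^6 - 4*x^5 + 12*x^4 - 8*x^3 + 4*x^2 - 8*x + 4) dx. Term by term:
    ∫_0^5 x^8 dx = 1953125/9;  ∫_0^5 -4*x^7 dx = -390625/2;  ∫_0^5 4*x^6 dx = 312500/7;
    ∫_0^5 -4*x^5 dx = -31250/3;  ∫_0^5 12*x^4 dx = 7500;  ∫_0^5 -8*x^3 dx = -1250;
    ∫_0^5 4*x^2 dx = 500/3;  ∫_0^5 -8*x dx = -100;  ∫_0^5 4 dx = 20.
  Sum: 1953125/9 − 390625/2 + 312500/7 − 31250/3 + 7500 − 1250 + 500/3 − 100 + 20 = 7845295/126.
  ∫_0^5 u'(x)^2 dx = ∫_0^5 (16*x^6 - 48*x^5 + 36*x^4 - 16*x^3 + 24*x^2 + 4) dx. Term by term:
    ∫_0^5 16*x^6 dx = 1250000/7;  ∫_0^5 -48*x^5 dx = -125000;  ∫_0^5 36*x^4 dx = 22500;
    ∫_0^5 -16*x^3 dx = -2500;  ∫_0^5 24*x^2 dx = 1000;  ∫_0^5 4 dx = 20.
  Sum: 1250000/7 − 125000 + 22500 − 2500 + 1000 + 20 = 522140/7.
Adding: ||u||_{H^1}^2 = 7845295/126 + 522140/7 = 17243815/126.


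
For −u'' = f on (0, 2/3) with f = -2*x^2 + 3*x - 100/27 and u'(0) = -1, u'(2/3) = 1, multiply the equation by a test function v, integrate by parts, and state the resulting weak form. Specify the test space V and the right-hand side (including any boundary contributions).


V = H^1(0, 2/3) (v unrestricted at boundary; u is determined up to an additive constant); weak form: ∫_0^2/3 u'v' dx = ∫_0^2/3 (-2*x^2 + 3*x - 100/27) v dx + v(2/3) + v(0) for all v ∈ V.

Multiply both sides by a test function v and integrate from 0 to 2/3:
  ∫_0^2/3 −u''(x) v(x) dx = ∫_0^2/3 f(x) v(x) dx.
Integrate the LHS by parts once:
  ∫_0^2/3 −u'' v dx = −[u'(x) v(x)]_0^2/3 + ∫_0^2/3 u'(x) v'(x) dx.
Thus ∫_0^2/3 u'(x) v'(x) dx = ∫_0^2/3 f(x) v(x) dx + [u'(x) v(x)]_0^2/3.
Choose V so that boundary terms are either known or forced to vanish.
u has inhomogeneous Neumann u'(0) = -1, u'(2/3) = 1. [u' v]_0^2/3 = (1)·v(2/3) − (-1)·v(0) = v(2/3) + v(0). Take V = H^1(0, 2/3); boundary term becomes part of RHS.
Weak formulation: find u (satisfying any essential BC) such that ∫_0^2/3 u'(x) v'(x) dx = ∫_0^2/3 f v dx + v(2/3) + v(0) for all v ∈ V (Neumann data are natural BCs: they enter the RHS as boundary terms).
Substituting f(x) = -2*x^2 + 3*x - 100/27, the right-hand side is ∫_0^2/3 (-2*x^2 + 3*x - 100/27) v dx + v(2/3) + v(0).
Compatibility check (pure Neumann): taking v ≡ 1 ∈ V gives 0 = ∫_0^2/3 f dx + (1) − (-1), i.e. ∫_0^2/3 f dx must equal u'(0) − u'(2/3) = -2. Indeed ∫_0^2/3 (-2*x^2 + 3*x - 100/27) dx = -2, so the data are compatible. The solution is then unique only up to an additive constant (fix it e.g. by requiring ∫_0^2/3 u dx = 0).


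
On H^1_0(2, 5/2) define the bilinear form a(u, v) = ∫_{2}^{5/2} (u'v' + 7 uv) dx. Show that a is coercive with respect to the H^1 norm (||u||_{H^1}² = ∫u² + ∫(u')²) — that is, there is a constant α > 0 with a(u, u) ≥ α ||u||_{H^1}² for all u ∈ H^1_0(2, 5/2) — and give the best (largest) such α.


α = 1

Coercivity of a(·,·) on H^1_0(2, 5/2) means a(u, u) ≥ α ||u||_{H^1}² for every u ∈ H^1_0.
The interval has length L = 1/2, and Poincaré/coercivity depend only on L. Here a(u, u) = ∫(u')² + (7)·∫u².
Here c = 7 ≥ 1, so a(u,u) = ∫(u')² + c∫u² ≥ ∫(u')² + ∫u² = ||u||_{H^1}², i.e. α = 1 works. No larger α is possible: a(u,u) ≥ α||u||_{H^1}² means (1−α)∫(u')² ≥ (α−c)∫u², and for the modes u_n = sin(nπ(x−x₀)/L) (x₀ the left endpoint) one has ∫u_n²/∫(u_n')² = (L/(nπ))² → 0, so a(u_n,u_n)/||u_n||_{H^1}² → 1. Hence the optimal constant is α = 1.
Therefore α = 1.


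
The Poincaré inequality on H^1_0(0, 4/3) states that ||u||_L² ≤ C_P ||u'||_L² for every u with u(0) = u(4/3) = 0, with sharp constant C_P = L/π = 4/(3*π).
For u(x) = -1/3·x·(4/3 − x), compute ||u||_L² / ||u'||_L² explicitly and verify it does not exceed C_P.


||u||_L² / ||u'||_L² = 2*sqrt(10)/15 < C_P = 4/(3*π).

u(x) = -1/3·x·(4/3 − x), so u'(x) = 2*x/3 - 4/9.
u(x) = -1/3·x·(4/3 − x) vanishes at x = 0 and x = 4/3, so u ∈ H^1_0(0, 4/3). Differentiate via the product rule and integrate the resulting polynomials term by term.
  ∫_0^4/3 u² dx = ∫_0^4/3 (x^4/9 - 8*x^3/27 + 16*x^2/81) dx. Term by term:
    ∫_0^4/3 x^4/9 dx = 1024/10935;  ∫_0^4/3 -8*x^3/27 dx = -512/2187;  ∫_0^4/3 16*x^2/81 dx = 1024/6561.
  Sum: 1024/10935 − 512/2187 + 1024/6561 = 512/32805.
  ∫_0^4/3 (u')² dx = ∫_0^4/3 (4*x^2/9 - 16*x/27 + 16/81) dx. Term by term:
    ∫_0^4/3 4*x^2/9 dx = 256/729;  ∫_0^4/3 -16*x/27 dx = -128/243;  ∫_0^4/3 16/81 dx = 64/243.
  Sum: 256/729 − 128/243 + 64/243 = 64/729.
∫_0^4/3 u² dx = 512/32805, so ||u||_L² = 16*sqrt(10)/405.
∫_0^4/3 (u')² dx = 64/729, so ||u'||_L² = 8/27.
Ratio ||u||_L² / ||u'||_L² = 2*sqrt(10)/15.
Sharp Poincaré constant on H^1_0(0, 4/3) is C_P = L/π = 4/(3*π), achieved by sin(3*π/4·x).
A polynomial bump cannot attain the sharp Poincaré constant (only the first sine eigenfunction does), so the ratio is strictly less than C_P, consistent with ||u||_L² ≤ C_P ||u'||_L².


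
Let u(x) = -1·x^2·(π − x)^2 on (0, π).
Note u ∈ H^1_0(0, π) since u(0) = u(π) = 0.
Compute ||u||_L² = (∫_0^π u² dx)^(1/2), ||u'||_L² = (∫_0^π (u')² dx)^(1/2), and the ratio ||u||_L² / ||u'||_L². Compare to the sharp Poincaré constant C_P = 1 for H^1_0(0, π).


||u||_L² / ||u'||_L² = sqrt(3)*π/6 < C_P = 1.

u(x) = -1·x^2·(π − x)^2, so u'(x) = 2*x*(x*(π - x) - (x - π)^2).
u(x) = -1·x^2·(π − x)^2 vanishes at x = 0 and x = π, so u ∈ H^1_0(0, π). Differentiate via the product rule and integrate the resulting polynomials term by term.
  ∫_0^π u² dx = ∫_0^π (x^8 - 4*π*x^7 + 6*π^2*x^6 - 4*π^3*x^5 + π^4*x^4) dx. Term by term:
    ∫_0^π x^8 dx = π^9/9;  ∫_0^π -4*π*x^7 dx = -π^9/2;  ∫_0^π 6*π^2*x^6 dx = 6*π^9/7;
    ∫_0^π -4*π^3*x^5 dx = -2*π^9/3;  ∫_0^π π^4*x^4 dx = π^9/5.
  Sum: π^9/9 − π^9/2 + 6*π^9/7 − 2*π^9/3 + π^9/5 = π^9/630.
  ∫_0^π (u')² dx = ∫_0^π (16*x^6 - 48*π*x^5 + 52*π^2*x^4 - 24*π^3*x^3 + 4*π^4*x^2) dx. Term by term:
    ∫_0^π 16*x^6 dx = 16*π^7/7;  ∫_0^π -48*π*x^5 dx = -8*π^7;  ∫_0^π 52*π^2*x^4 dx = 52*π^7/5;
    ∫_0^π -24*π^3*x^3 dx = -6*π^7;  ∫_0^π 4*π^4*x^2 dx = 4*π^7/3.
  Sum: 16*π^7/7 − 8*π^7 + 52*π^7/5 − 6*π^7 + 4*π^7/3 = 2*π^7/105.
∫_0^π u² dx = π^9/630, so ||u||_L² = sqrt(70)*π^(9/2)/210.
∫_0^π (u')² dx = 2*π^7/105, so ||u'||_L² = sqrt(210)*π^(7/2)/105.
Ratio ||u||_L² / ||u'||_L² = sqrt(3)*π/6.
Sharp Poincaré constant on H^1_0(0, π) is C_P = L/π = 1, achieved by sin(x).
A polynomial bump cannot attain the sharp Poincaré constant (only the first sine eigenfunction does), so the ratio is strictly less than C_P, consistent with ||u||_L² ≤ C_P ||u'||_L².


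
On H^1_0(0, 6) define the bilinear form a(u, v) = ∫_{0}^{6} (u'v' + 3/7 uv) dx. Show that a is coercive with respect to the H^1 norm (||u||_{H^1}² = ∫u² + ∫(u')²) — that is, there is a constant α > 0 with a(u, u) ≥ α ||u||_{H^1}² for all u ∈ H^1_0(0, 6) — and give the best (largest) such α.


α = (π^2 + 108/7)/(π^2 + 36)

Coercivity of a(·,·) on H^1_0(0, 6) means a(u, u) ≥ α ||u||_{H^1}² for every u ∈ H^1_0.
The interval has length L = 6, and Poincaré/coercivity depend only on L. Here a(u, u) = ∫(u')² + (3/7)·∫u².
Here 0 < c = 3/7 < 1. The condition a(u,u) ≥ α||u||_{H^1}² reads (1−α)∫(u')² ≥ (α−c)∫u². Any admissible α is ≤ 1 (rapidly oscillating u have ∫u²/∫(u')² → 0), and α = 1 would force 0 ≥ (1−c)∫u², impossible since c < 1; so 1−α > 0. By the sharp Poincaré inequality on H^1_0 of an interval of length L, ∫(u')² ≥ (π/L)²∫u² with equality for the first sine mode sin(π(x−x₀)/L) (x₀ the left endpoint), so the inequality holds for all u iff (1−α)(π/L)² ≥ α − c, i.e. α ≤ ((π/L)² + c)/((π/L)² + 1) = (1 + c(L/π)²)/(1 + (L/π)²). With (π/L)² = π^2/36 and c = 3/7, the largest admissible constant is α = ((π/L)² + c)/((π/L)² + 1).
Simplifying, α = (π^2 + 108/7)/(π^2 + 36).


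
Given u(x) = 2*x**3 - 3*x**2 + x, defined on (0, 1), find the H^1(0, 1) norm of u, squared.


||u||_{H^1}^2 = 43/210

The H^1 norm (squared) on an interval (0, L) is
  ||u||_{H^1}^2 = ∫_0^L u(x)^2 dx + ∫_0^L u'(x)^2 dx.
Compute u'(x) = 6*x**2 - 6*x + 1.
Then u(x)^2 = 4*x**6 - 12*x**5 + 13*x**4 - 6*x**3 + x**2 and u'(x)^2 = 36*x**4 - 72*x**3 + 48*x**2 - 12*x + 1.
Integrate each monomial from 0 to 1 using ∫_0^1 c·x^n dx = c·1^(n+1)/(n+1):
  ∫_0^1 u(x)^2 dx = ∫_0^1 (4*x^6 - 12*x^5 + 13*x^4 - 6*x^3 + x^2) dx. Term by term:
    ∫_0^1 4*x^6 dx = 4/7;  ∫_0^1 -12*x^5 dx = -2;  ∫_0^1 13*x^4 dx = 13/5;
    ∫_0^1 -6*x^3 dx = -3/2;  ∫_0^1 x^2 dx = 1/3.
  Sum: 4/7 − 2 + 13/5 − 3/2 + 1/3 = 1/210.
  ∫_0^1 u'(x)^2 dx = ∫_0^1 (36*x^4 - 72*x^3 + 48*x^2 - 12*x + 1) dx. Term by term:
    ∫_0^1 36*x^4 dx = 36/5;  ∫_0^1 -72*x^3 dx = -18;  ∫_0^1 48*x^2 dx = 16;
    ∫_0^1 -12*x dx = -6;  ∫_0^1 1 dx = 1.
  Sum: 36/5 − 18 + 16 − 6 + 1 = 1/5.
Adding: ||u||_{H^1}^2 = 1/210 + 1/5 = 43/210.


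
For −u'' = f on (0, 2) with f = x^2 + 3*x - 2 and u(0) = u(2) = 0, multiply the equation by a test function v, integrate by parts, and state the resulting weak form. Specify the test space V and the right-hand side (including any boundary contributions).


V = H^1_0(0, 2) (so v(0) = v(2) = 0); weak form: ∫_0^2 u'v' dx = ∫_0^2 (x^2 + 3*x - 2) v dx for all v ∈ V.

Multiply both sides by a test function v and integrate from 0 to 2:
  ∫_0^2 −u''(x) v(x) dx = ∫_0^2 f(x) v(x) dx.
Integrate the LHS by parts once:
  ∫_0^2 −u'' v dx = −[u'(x) v(x)]_0^2 + ∫_0^2 u'(x) v'(x) dx.
Thus ∫_0^2 u'(x) v'(x) dx = ∫_0^2 f(x) v(x) dx + [u'(x) v(x)]_0^2.
Choose V so that boundary terms are either known or forced to vanish.
u is Dirichlet: u(0) = u(2) = 0. Let V = H^1_0(0, 2); then v(0) = v(2) = 0, and [u' v]_0^2 = 0.
Weak formulation: find u (satisfying any essential BC) such that ∫_0^2 u'(x) v'(x) dx = ∫_0^2 f v dx for all v ∈ V.
Substituting f(x) = x^2 + 3*x - 2, the right-hand side is ∫_0^2 (x^2 + 3*x - 2) v dx.


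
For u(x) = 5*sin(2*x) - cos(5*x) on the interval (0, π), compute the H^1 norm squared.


||u||_{H^1(0,π)}^2 = 1040/21 + 151*π/2

u'(x) = 5*sin(5*x) + 10*cos(2*x).
Expand u² and (u')² and integrate term by term on (0, π), using: for integers n ≥ 1, ∫_0^π sin²(nx) dx = ∫_0^π cos²(nx) dx = π/2; for n ≠ n', ∫_0^π sin(nx)sin(n'x) dx = ∫_0^π cos(nx)cos(n'x) dx = 0; and by product-to-sum, ∫_0^π sin(nx)cos(n'x) dx = ½∫_0^π [sin((n+n')x) + sin((n−n')x)] dx, which is 0 when n+n' is even and 2n/(n²−n'²) when n+n' is odd (it need not vanish on (0, π)).
  u² squared terms: (-1)²·∫cos(5x)² dx = 1·π/2 = π/2;  (5)²·∫sin(2x)² dx = 25·π/2 = 25*π/2.
  u² cross terms: 2·(-1)·(5)·∫cos(5x)·sin(2x) dx = -10·(-4/21) = 40/21.
  So ∫_0^π u² dx = π/2 + 25*π/2 + 40/21 = 40/21 + 13*π.
  (u')² squared terms: (5)²·∫sin(5x)² dx = 25·π/2 = 25*π/2;  (10)²·∫cos(2x)² dx = 100·π/2 = 50*π.
  (u')² cross terms: 2·(5)·(10)·∫sin(5x)·cos(2x) dx = 100·(10/21) = 1000/21.
  So ∫_0^π (u')² dx = 25*π/2 + 50*π + 1000/21 = 1000/21 + 125*π/2.
||u||_{H^1}^2 = (40/21 + 13*π) + (1000/21 + 125*π/2) = 1040/21 + 151*π/2.


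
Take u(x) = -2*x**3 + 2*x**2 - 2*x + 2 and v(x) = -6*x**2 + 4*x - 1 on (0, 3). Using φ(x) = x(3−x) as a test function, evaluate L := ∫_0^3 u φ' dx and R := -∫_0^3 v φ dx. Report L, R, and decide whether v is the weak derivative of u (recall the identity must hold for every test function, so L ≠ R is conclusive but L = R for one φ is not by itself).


LHS = 549/10, RHS = 252/5. No, v is not the weak derivative of u.

u(x) = -2*x**3 + 2*x**2 - 2*x + 2, classical derivative u'(x) = -6*x**2 + 4*x - 2.
φ(x) = x(3−x), so φ'(x) = 3 - 2*x.
Note φ(0) = φ(3) = 0, so the boundary term u·φ vanishes.
LHS = ∫_0^3 u(x) φ'(x) dx = ∫_0^3 (4*x^4 - 10*x^3 + 10*x^2 - 10*x + 6) dx. Term by term:
  ∫_0^3 4*x^4 dx = 972/5;  ∫_0^3 -10*x^3 dx = -405/2;  ∫_0^3 10*x^2 dx = 90;
  ∫_0^3 -10*x dx = -45;  ∫_0^3 6 dx = 18.
Sum: 972/5 − 405/2 + 90 − 45 + 18 = 549/10.
So LHS = 549/10.
∫_0^3 v(x) φ(x) dx = ∫_0^3 (6*x^4 - 22*x^3 + 13*x^2 - 3*x) dx. Term by term:
  ∫_0^3 6*x^4 dx = 1458/5;  ∫_0^3 -22*x^3 dx = -891/2;  ∫_0^3 13*x^2 dx = 117;
  ∫_0^3 -3*x dx = -27/2.
Sum: 1458/5 − 891/2 + 117 − 27/2 = -252/5.
So RHS = -∫_0^3 v(x) φ(x) dx = 252/5.
LHS − RHS = 9/2 ≠ 0, so the identity fails.
(For a valid weak derivative the identity must hold for EVERY test function, in particular this one. The failure shows v is NOT the weak derivative of u.)
Correct weak derivative would be u'(x) = -6*x**2 + 4*x - 2.


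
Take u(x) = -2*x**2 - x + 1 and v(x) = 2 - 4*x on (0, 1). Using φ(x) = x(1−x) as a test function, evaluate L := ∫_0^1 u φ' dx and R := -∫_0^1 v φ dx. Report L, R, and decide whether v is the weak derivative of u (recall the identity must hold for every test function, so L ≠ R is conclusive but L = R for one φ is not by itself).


LHS = 1/2, RHS = 0. No, v is not the weak derivative of u.

u(x) = -2*x**2 - x + 1, classical derivative u'(x) = -4*x - 1.
φ(x) = x(1−x), so φ'(x) = 1 - 2*x.
Note φ(0) = φ(1) = 0, so the boundary term u·φ vanishes.
LHS = ∫_0^1 u(x) φ'(x) dx = ∫_0^1 (4*x^3 - 3*x + 1) dx. Term by term:
  ∫_0^1 4*x^3 dx = 1;  ∫_0^1 -3*x dx = -3/2;  ∫_0^1 1 dx = 1.
Sum: 1 − 3/2 + 1 = 1/2.
So LHS = 1/2.
∫_0^1 v(x) φ(x) dx = ∫_0^1 (4*x^3 - 6*x^2 + 2*x) dx. Term by term:
  ∫_0^1 4*x^3 dx = 1;  ∫_0^1 -6*x^2 dx = -2;  ∫_0^1 2*x dx = 1.
Sum: 1 − 2 + 1 = 0.
So RHS = -∫_0^1 v(x) φ(x) dx = 0.
LHS − RHS = 1/2 ≠ 0, so the identity fails.
(For a valid weak derivative the identity must hold for EVERY test function, in particular this one. The failure shows v is NOT the weak derivative of u.)
Correct weak derivative would be u'(x) = -4*x - 1.


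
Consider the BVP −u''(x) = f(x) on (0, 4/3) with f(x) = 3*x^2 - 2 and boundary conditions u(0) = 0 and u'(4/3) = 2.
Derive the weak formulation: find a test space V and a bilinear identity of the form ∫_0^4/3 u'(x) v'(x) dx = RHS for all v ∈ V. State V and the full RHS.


V = {v ∈ H^1(0, 4/3) : v(0) = 0} (test functions vanish at x = 0 where u is specified); weak form: ∫_0^4/3 u'v' dx = ∫_0^4/3 (3*x^2 - 2) v dx + 2·v(4/3) for all v ∈ V.

Multiply both sides by a test function v and integrate from 0 to 4/3:
  ∫_0^4/3 −u''(x) v(x) dx = ∫_0^4/3 f(x) v(x) dx.
Integrate the LHS by parts once:
  ∫_0^4/3 −u'' v dx = −[u'(x) v(x)]_0^4/3 + ∫_0^4/3 u'(x) v'(x) dx.
Thus ∫_0^4/3 u'(x) v'(x) dx = ∫_0^4/3 f(x) v(x) dx + [u'(x) v(x)]_0^4/3.
Choose V so that boundary terms are either known or forced to vanish.
Mixed BC: u(0) = 0 (Dirichlet) and u'(4/3) = 2 (Neumann). Define V = {v ∈ H^1(0, 4/3) : v(0) = 0}. Then [u' v]_0^4/3 = u'(4/3)·v(4/3) − u'(0)·0 = 2·v(4/3).
Weak formulation: find u (satisfying any essential BC) such that ∫_0^4/3 u'(x) v'(x) dx = ∫_0^4/3 f v dx + 2·v(4/3) for all v ∈ V (Dirichlet at 0 absorbed into V; Neumann datum at x = 4/3 contributes the boundary term).
Substituting f(x) = 3*x^2 - 2, the right-hand side is ∫_0^4/3 (3*x^2 - 2) v dx + 2·v(4/3).


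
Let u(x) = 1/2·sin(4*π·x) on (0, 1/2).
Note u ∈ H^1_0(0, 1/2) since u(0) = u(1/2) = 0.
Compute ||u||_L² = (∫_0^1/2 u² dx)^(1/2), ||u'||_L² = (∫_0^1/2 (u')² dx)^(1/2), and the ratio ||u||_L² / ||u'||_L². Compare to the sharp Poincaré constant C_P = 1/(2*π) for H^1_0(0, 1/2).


||u||_L² / ||u'||_L² = 1/(4*π) < C_P = 1/(2*π).

u(x) = 1/2·sin(4*π·x), so u'(x) = 2*π*cos(4*π*x).
Writing u(x) = A·sin(kπx/L) with A = 1/2 and k = 2, use ∫_0^L sin²(kπx/L) dx = L/2 and ∫_0^L cos²(kπx/L) dx = L/2.
u² = 1/4·sin²(4*π·x) and (u')² = 4*π^2·cos²(4*π·x), and each of sin², cos² integrates to L/2 = 1/4 over (0, 1/2).
∫_0^1/2 u² dx = 1/16, so ||u||_L² = 1/4.
∫_0^1/2 (u')² dx = π^2, so ||u'||_L² = π.
Ratio ||u||_L² / ||u'||_L² = 1/(4*π).
Sharp Poincaré constant on H^1_0(0, 1/2) is C_P = L/π = 1/(2*π), achieved by sin(2*π·x).
This is the k = 2 harmonic; the ratio L/(kπ) is strictly less than C_P = L/π, consistent with the sharp inequality ||u||_L² ≤ C_P ||u'||_L².


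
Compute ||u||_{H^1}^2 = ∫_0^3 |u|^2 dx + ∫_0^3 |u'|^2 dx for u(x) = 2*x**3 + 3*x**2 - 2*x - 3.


||u||_{H^1}^2 = 190572/35

The H^1 norm (squared) on an interval (0, L) is
  ||u||_{H^1}^2 = ∫_0^L u(x)^2 dx + ∫_0^L u'(x)^2 dx.
Compute u'(x) = 6*x**2 + 6*x - 2.
Then u(x)^2 = 4*x**6 + 12*x**5 + x**4 - 24*x**3 - 14*x**2 + 12*x + 9 and u'(x)^2 = 36*x**4 + 72*x**3 + 12*x**2 - 24*x + 4.
Integrate each monomial from 0 to 3 using ∫_0^3 c·x^n dx = c·3^(n+1)/(n+1):
  ∫_0^3 u(x)^2 dx = ∫_0^3 (4*x^6 + 12*x^5 + x^4 - 24*x^3 - 14*x^2 + 12*x + 9) dx. Term by term:
    ∫_0^3 4*x^6 dx = 8748/7;  ∫_0^3 12*x^5 dx = 1458;  ∫_0^3 x^4 dx = 243/5;
    ∫_0^3 -24*x^3 dx = -486;  ∫_0^3 -14*x^2 dx = -126;  ∫_0^3 12*x dx = 54;
    ∫_0^3 9 dx = 27.
  Sum: 8748/7 + 1458 + 243/5 − 486 − 126 + 54 + 27 = 77886/35.
  ∫_0^3 u'(x)^2 dx = ∫_0^3 (36*x^4 + 72*x^3 + 12*x^2 - 24*x + 4) dx. Term by term:
    ∫_0^3 36*x^4 dx = 8748/5;  ∫_0^3 72*x^3 dx = 1458;  ∫_0^3 12*x^2 dx = 108;
    ∫_0^3 -24*x dx = -108;  ∫_0^3 4 dx = 12.
  Sum: 8748/5 + 1458 + 108 − 108 + 12 = 16098/5.
Adding: ||u||_{H^1}^2 = 77886/35 + 16098/5 = 190572/35.


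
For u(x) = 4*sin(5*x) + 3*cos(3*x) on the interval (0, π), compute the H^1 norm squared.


||u||_{H^1(0,π)}^2 = 253*π

u'(x) = -9*sin(3*x) + 20*cos(5*x).
Expand u² and (u')² and integrate term by term on (0, π), using: for integers n ≥ 1, ∫_0^π sin²(nx) dx = ∫_0^π cos²(nx) dx = π/2; for n ≠ n', ∫_0^π sin(nx)sin(n'x) dx = ∫_0^π cos(nx)cos(n'x) dx = 0; and by product-to-sum, ∫_0^π sin(nx)cos(n'x) dx = ½∫_0^π [sin((n+n')x) + sin((n−n')x)] dx, which is 0 when n+n' is even and 2n/(n²−n'²) when n+n' is odd (it need not vanish on (0, π)).
  u² squared terms: (3)²·∫cos(3x)² dx = 9·π/2 = 9*π/2;  (4)²·∫sin(5x)² dx = 16·π/2 = 8*π.
  u² cross terms: 2·(3)·(4)·∫cos(3x)·sin(5x) dx = 24·(0) = 0.
  So ∫_0^π u² dx = 9*π/2 + 8*π + 0 = 25*π/2.
  (u')² squared terms: (-9)²·∫sin(3x)² dx = 81·π/2 = 81*π/2;  (20)²·∫cos(5x)² dx = 400·π/2 = 200*π.
  (u')² cross terms: 2·(-9)·(20)·∫sin(3x)·cos(5x) dx = -360·(0) = 0.
  So ∫_0^π (u')² dx = 81*π/2 + 200*π + 0 = 481*π/2.
||u||_{H^1}^2 = (25*π/2) + (481*π/2) = 253*π.


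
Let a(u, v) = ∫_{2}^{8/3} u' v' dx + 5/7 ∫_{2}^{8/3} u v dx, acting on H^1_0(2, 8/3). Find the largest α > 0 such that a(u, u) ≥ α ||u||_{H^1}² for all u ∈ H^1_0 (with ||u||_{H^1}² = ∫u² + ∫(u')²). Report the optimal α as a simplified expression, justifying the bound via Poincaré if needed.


α = (20 + 63*π^2)/(7*(4 + 9*π^2))

Coercivity of a(·,·) on H^1_0(2, 8/3) means a(u, u) ≥ α ||u||_{H^1}² for every u ∈ H^1_0.
The interval has length L = 2/3, and Poincaré/coercivity depend only on L. Here a(u, u) = ∫(u')² + (5/7)·∫u².
Here 0 < c = 5/7 < 1. The condition a(u,u) ≥ α||u||_{H^1}² reads (1−α)∫(u')² ≥ (α−c)∫u². Any admissible α is ≤ 1 (rapidly oscillating u have ∫u²/∫(u')² → 0), and α = 1 would force 0 ≥ (1−c)∫u², impossible since c < 1; so 1−α > 0. By the sharp Poincaré inequality on H^1_0 of an interval of length L, ∫(u')² ≥ (π/L)²∫u² with equality for the first sine mode sin(π(x−x₀)/L) (x₀ the left endpoint), so the inequality holds for all u iff (1−α)(π/L)² ≥ α − c, i.e. α ≤ ((π/L)² + c)/((π/L)² + 1) = (1 + c(L/π)²)/(1 + (L/π)²). With (π/L)² = 9*π^2/4 and c = 5/7, the largest admissible constant is α = ((π/L)² + c)/((π/L)² + 1).
Simplifying, α = (20 + 63*π^2)/(7*(4 + 9*π^2)).


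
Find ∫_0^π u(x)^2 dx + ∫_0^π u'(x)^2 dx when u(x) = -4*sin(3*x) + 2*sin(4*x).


||u||_{H^1(0,π)}^2 = 114*π

u'(x) = -12*cos(3*x) + 8*cos(4*x).
Expand u² and (u')² and integrate term by term on (0, π), using: for integers n ≥ 1, ∫_0^π sin²(nx) dx = ∫_0^π cos²(nx) dx = π/2; for n ≠ n', ∫_0^π sin(nx)sin(n'x) dx = ∫_0^π cos(nx)cos(n'x) dx = 0; and by product-to-sum, ∫_0^π sin(nx)cos(n'x) dx = ½∫_0^π [sin((n+n')x) + sin((n−n')x)] dx, which is 0 when n+n' is even and 2n/(n²−n'²) when n+n' is odd (it need not vanish on (0, π)).
  u² squared terms: (-4)²·∫sin(3x)² dx = 16·π/2 = 8*π;  (2)²·∫sin(4x)² dx = 4·π/2 = 2*π.
  u² cross terms: 2·(-4)·(2)·∫sin(3x)·sin(4x) dx = -16·(0) = 0.
  So ∫_0^π u² dx = 8*π + 2*π + 0 = 10*π.
  (u')² squared terms: (-12)²·∫cos(3x)² dx = 144·π/2 = 72*π;  (8)²·∫cos(4x)² dx = 64·π/2 = 32*π.
  (u')² cross terms: 2·(-12)·(8)·∫cos(3x)·cos(4x) dx = -192·(0) = 0.
  So ∫_0^π (u')² dx = 72*π + 32*π + 0 = 104*π.
||u||_{H^1}^2 = (10*π) + (104*π) = 114*π.


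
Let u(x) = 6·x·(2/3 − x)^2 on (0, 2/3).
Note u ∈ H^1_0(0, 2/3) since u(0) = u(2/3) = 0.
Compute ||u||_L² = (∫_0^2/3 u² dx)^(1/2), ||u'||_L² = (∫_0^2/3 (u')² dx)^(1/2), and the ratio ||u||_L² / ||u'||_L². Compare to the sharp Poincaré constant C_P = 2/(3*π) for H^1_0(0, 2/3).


||u||_L² / ||u'||_L² = sqrt(14)/21 < C_P = 2/(3*π).

u(x) = 6·x·(2/3 − x)^2, so u'(x) = 2*(x - 2/3)*(9*x - 2).
u(x) = 6·x·(2/3 − x)^2 vanishes at x = 0 and x = 2/3, so u ∈ H^1_0(0, 2/3). Differentiate via the product rule and integrate the resulting polynomials term by term.
  ∫_0^2/3 u² dx = ∫_0^2/3 (36*x^6 - 96*x^5 + 96*x^4 - 128*x^3/3 + 64*x^2/9) dx. Term by term:
    ∫_0^2/3 36*x^6 dx = 512/1701;  ∫_0^2/3 -96*x^5 dx = -1024/729;  ∫_0^2/3 96*x^4 dx = 1024/405;
    ∫_0^2/3 -128*x^3/3 dx = -512/243;  ∫_0^2/3 64*x^2/9 dx = 512/729.
  Sum: 512/1701 − 1024/729 + 1024/405 − 512/243 + 512/729 = 512/25515.
  ∫_0^2/3 (u')² dx = ∫_0^2/3 (324*x^4 - 576*x^3 + 352*x^2 - 256*x/3 + 64/9) dx. Term by term:
    ∫_0^2/3 324*x^4 dx = 128/15;  ∫_0^2/3 -576*x^3 dx = -256/9;  ∫_0^2/3 352*x^2 dx = 2816/81;
    ∫_0^2/3 -256*x/3 dx = -512/27;  ∫_0^2/3 64/9 dx = 128/27.
  Sum: 128/15 − 256/9 + 2816/81 − 512/27 + 128/27 = 256/405.
∫_0^2/3 u² dx = 512/25515, so ||u||_L² = 16*sqrt(70)/945.
∫_0^2/3 (u')² dx = 256/405, so ||u'||_L² = 16*sqrt(5)/45.
Ratio ||u||_L² / ||u'||_L² = sqrt(14)/21.
Sharp Poincaré constant on H^1_0(0, 2/3) is C_P = L/π = 2/(3*π), achieved by sin(3*π/2·x).
A polynomial bump cannot attain the sharp Poincaré constant (only the first sine eigenfunction does), so the ratio is strictly less than C_P, consistent with ||u||_L² ≤ C_P ||u'||_L².


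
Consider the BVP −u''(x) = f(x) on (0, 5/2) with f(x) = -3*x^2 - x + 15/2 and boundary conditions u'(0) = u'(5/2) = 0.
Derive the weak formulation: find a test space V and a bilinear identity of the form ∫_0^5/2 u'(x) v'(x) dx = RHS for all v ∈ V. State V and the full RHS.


V = H^1(0, 5/2) (no boundary constraint on v; u is determined up to an additive constant); weak form: ∫_0^5/2 u'v' dx = ∫_0^5/2 (-3*x^2 - x + 15/2) v dx for all v ∈ V.

Multiply both sides by a test function v and integrate from 0 to 5/2:
  ∫_0^5/2 −u''(x) v(x) dx = ∫_0^5/2 f(x) v(x) dx.
Integrate the LHS by parts once:
  ∫_0^5/2 −u'' v dx = −[u'(x) v(x)]_0^5/2 + ∫_0^5/2 u'(x) v'(x) dx.
Thus ∫_0^5/2 u'(x) v'(x) dx = ∫_0^5/2 f(x) v(x) dx + [u'(x) v(x)]_0^5/2.
Choose V so that boundary terms are either known or forced to vanish.
u has homogeneous Neumann: u'(0) = u'(5/2) = 0. So [u' v]_0^5/2 = 0·v(5/2) − 0·v(0) = 0 for any v; take V = H^1(0, 5/2).
Weak formulation: find u (satisfying any essential BC) such that ∫_0^5/2 u'(x) v'(x) dx = ∫_0^5/2 f v dx for all v ∈ V (homogeneous Neumann, so boundary terms vanish).
Substituting f(x) = -3*x^2 - x + 15/2, the right-hand side is ∫_0^5/2 (-3*x^2 - x + 15/2) v dx.
Compatibility check (pure Neumann): taking v ≡ 1 ∈ V gives 0 = ∫_0^5/2 f dx + (0) − (0), i.e. ∫_0^5/2 f dx must equal u'(0) − u'(5/2) = 0. Indeed ∫_0^5/2 (-3*x^2 - x + 15/2) dx = 0, so the data are compatible. The solution is then unique only up to an additive constant (fix it e.g. by requiring ∫_0^5/2 u dx = 0).


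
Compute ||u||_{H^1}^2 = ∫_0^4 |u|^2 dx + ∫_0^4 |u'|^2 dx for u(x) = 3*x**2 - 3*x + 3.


||u||_{H^1}^2 = 8376/5

The H^1 norm (squared) on an interval (0, L) is
  ||u||_{H^1}^2 = ∫_0^L u(x)^2 dx + ∫_0^L u'(x)^2 dx.
Compute u'(x) = 6*x - 3.
Then u(x)^2 = 9*x**4 - 18*x**3 + 27*x**2 - 18*x + 9 and u'(x)^2 = 36*x**2 - 36*x + 9.
Integrate each monomial from 0 to 4 using ∫_0^4 c·x^n dx = c·4^(n+1)/(n+1):
  ∫_0^4 u(x)^2 dx = ∫_0^4 (9*x^4 - 18*x^3 + 27*x^2 - 18*x + 9) dx. Term by term:
    ∫_0^4 9*x^4 dx = 9216/5;  ∫_0^4 -18*x^3 dx = -1152;  ∫_0^4 27*x^2 dx = 576;
    ∫_0^4 -18*x dx = -144;  ∫_0^4 9 dx = 36.
  Sum: 9216/5 − 1152 + 576 − 144 + 36 = 5796/5.
  ∫_0^4 u'(x)^2 dx = ∫_0^4 (36*x^2 - 36*x + 9) dx. Term by term:
    ∫_0^4 36*x^2 dx = 768;  ∫_0^4 -36*x dx = -288;  ∫_0^4 9 dx = 36.
  Sum: 768 − 288 + 36 = 516.
Adding: ||u||_{H^1}^2 = 5796/5 + 516 = 8376/5.


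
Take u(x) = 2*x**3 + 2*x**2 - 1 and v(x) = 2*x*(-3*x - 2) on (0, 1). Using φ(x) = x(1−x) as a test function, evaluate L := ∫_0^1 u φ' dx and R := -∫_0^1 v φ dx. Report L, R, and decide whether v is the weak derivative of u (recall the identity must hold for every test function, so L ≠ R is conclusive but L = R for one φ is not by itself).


LHS = -19/30, RHS = 19/30. No, v is not the weak derivative of u.

u(x) = 2*x**3 + 2*x**2 - 1, classical derivative u'(x) = 6*x**2 + 4*x.
φ(x) = x(1−x), so φ'(x) = 1 - 2*x.
Note φ(0) = φ(1) = 0, so the boundary term u·φ vanishes.
LHS = ∫_0^1 u(x) φ'(x) dx = ∫_0^1 (-4*x^4 - 2*x^3 + 2*x^2 + 2*x - 1) dx. Term by term:
  ∫_0^1 -4*x^4 dx = -4/5;  ∫_0^1 -2*x^3 dx = -1/2;  ∫_0^1 2*x^2 dx = 2/3;
  ∫_0^1 2*x dx = 1;  ∫_0^1 -1 dx = -1.
Sum: -4/5 − 1/2 + 2/3 + 1 − 1 = -19/30.
So LHS = -19/30.
∫_0^1 v(x) φ(x) dx = ∫_0^1 (6*x^4 - 2*x^3 - 4*x^2) dx. Term by term:
  ∫_0^1 6*x^4 dx = 6/5;  ∫_0^1 -2*x^3 dx = -1/2;  ∫_0^1 -4*x^2 dx = -4/3.
Sum: 6/5 − 1/2 − 4/3 = -19/30.
So RHS = -∫_0^1 v(x) φ(x) dx = 19/30.
LHS − RHS = -19/15 ≠ 0, so the identity fails.
(For a valid weak derivative the identity must hold for EVERY test function, in particular this one. The failure shows v is NOT the weak derivative of u.)
Correct weak derivative would be u'(x) = 6*x**2 + 4*x.


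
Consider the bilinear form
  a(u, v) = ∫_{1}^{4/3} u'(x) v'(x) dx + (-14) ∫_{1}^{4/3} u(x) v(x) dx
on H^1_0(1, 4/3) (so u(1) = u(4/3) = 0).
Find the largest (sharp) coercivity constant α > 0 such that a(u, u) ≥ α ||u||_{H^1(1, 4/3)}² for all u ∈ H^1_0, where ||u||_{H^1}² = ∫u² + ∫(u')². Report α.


α = (-14 + 9*π^2)/(1 + 9*π^2)

Coercivity of a(·,·) on H^1_0(1, 4/3) means a(u, u) ≥ α ||u||_{H^1}² for every u ∈ H^1_0.
The interval has length L = 1/3, and Poincaré/coercivity depend only on L. Here a(u, u) = ∫(u')² + (-14)·∫u².
Here c = -14 < 0 with |c| < (π/L)² = 9*π^2, so coercivity still holds. The condition a(u,u) ≥ α||u||_{H^1}² reads (1−α)∫(u')² ≥ (α−c)∫u². Any admissible α is ≤ 1 (rapidly oscillating u have ∫u²/∫(u')² → 0), and α = 1 would force 0 ≥ (1−c)∫u², impossible since c < 1; so 1−α > 0. By the sharp Poincaré inequality on H^1_0 of an interval of length L, ∫(u')² ≥ (π/L)²∫u² with equality for the first sine mode sin(π(x−x₀)/L) (x₀ the left endpoint), so the inequality holds for all u iff (1−α)(π/L)² ≥ α − c, i.e. α ≤ ((π/L)² + c)/((π/L)² + 1) = (1 + c(L/π)²)/(1 + (L/π)²). (Direct route, valid since c ≤ 0: Poincaré gives c∫u² ≥ c(L/π)²∫(u')², so a(u,u) ≥ (1 + c(L/π)²)∫(u')², while ||u||_{H^1}² ≤ (1 + (L/π)²)∫(u')²; dividing yields the same α.) With (π/L)² = 9*π^2 and c = -14, the largest admissible constant is α = ((π/L)² + c)/((π/L)² + 1).
Simplifying, α = (-14 + 9*π^2)/(1 + 9*π^2).


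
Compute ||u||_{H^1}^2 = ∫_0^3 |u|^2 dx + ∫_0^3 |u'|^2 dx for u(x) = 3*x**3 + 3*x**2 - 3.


||u||_{H^1}^2 = 159381/14

The H^1 norm (squared) on an interval (0, L) is
  ||u||_{H^1}^2 = ∫_0^L u(x)^2 dx + ∫_0^L u'(x)^2 dx.
Compute u'(x) = 9*x**2 + 6*x.
Then u(x)^2 = 9*x**6 + 18*x**5 + 9*x**4 - 18*x**3 - 18*x**2 + 9 and u'(x)^2 = 81*x**4 + 108*x**3 + 36*x**2.
Integrate each monomial from 0 to 3 using ∫_0^3 c·x^n dx = c·3^(n+1)/(n+1):
  ∫_0^3 u(x)^2 dx = ∫_0^3 (9*x^6 + 18*x^5 + 9*x^4 - 18*x^3 - 18*x^2 + 9) dx. Term by term:
    ∫_0^3 9*x^6 dx = 19683/7;  ∫_0^3 18*x^5 dx = 2187;  ∫_0^3 9*x^4 dx = 2187/5;
    ∫_0^3 -18*x^3 dx = -729/2;  ∫_0^3 -18*x^2 dx = -162;  ∫_0^3 9 dx = 27.
  Sum: 19683/7 + 2187 + 2187/5 − 729/2 − 162 + 27 = 345573/70.
  ∫_0^3 u'(x)^2 dx = ∫_0^3 (81*x^4 + 108*x^3 + 36*x^2) dx. Term by term:
    ∫_0^3 81*x^4 dx = 19683/5;  ∫_0^3 108*x^3 dx = 2187;  ∫_0^3 36*x^2 dx = 324.
  Sum: 19683/5 + 2187 + 324 = 32238/5.
Adding: ||u||_{H^1}^2 = 345573/70 + 32238/5 = 159381/14.


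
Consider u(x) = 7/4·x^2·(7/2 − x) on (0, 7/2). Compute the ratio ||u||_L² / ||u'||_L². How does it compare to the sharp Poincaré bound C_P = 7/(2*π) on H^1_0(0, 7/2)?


||u||_L² / ||u'||_L² = sqrt(14)/4 < C_P = 7/(2*π).

u(x) = 7/4·x^2·(7/2 − x), so u'(x) = 7*x*(7 - 3*x)/4.
u(x) = 7/4·x^2·(7/2 − x) vanishes at x = 0 and x = 7/2, so u ∈ H^1_0(0, 7/2). Differentiate via the product rule and integrate the resulting polynomials term by term.
  ∫_0^7/2 u² dx = ∫_0^7/2 (49*x^6/16 - 343*x^5/16 + 2401*x^4/64) dx. Term by term:
    ∫_0^7/2 49*x^6/16 dx = 5764801/2048;  ∫_0^7/2 -343*x^5/16 dx = -40353607/6144;  ∫_0^7/2 2401*x^4/64 dx = 40353607/10240.
  Sum: 5764801/2048 − 40353607/6144 + 40353607/10240 = 5764801/30720.
  ∫_0^7/2 (u')² dx = ∫_0^7/2 (441*x^4/16 - 1029*x^3/8 + 2401*x^2/16) dx. Term by term:
    ∫_0^7/2 441*x^4/16 dx = 7411887/2560;  ∫_0^7/2 -1029*x^3/8 dx = -2470629/512;  ∫_0^7/2 2401*x^2/16 dx = 823543/384.
  Sum: 7411887/2560 − 2470629/512 + 823543/384 = 823543/3840.
∫_0^7/2 u² dx = 5764801/30720, so ||u||_L² = 2401*sqrt(30)/960.
∫_0^7/2 (u')² dx = 823543/3840, so ||u'||_L² = 343*sqrt(105)/240.
Ratio ||u||_L² / ||u'||_L² = sqrt(14)/4.
Sharp Poincaré constant on H^1_0(0, 7/2) is C_P = L/π = 7/(2*π), achieved by sin(2*π/7·x).
A polynomial bump cannot attain the sharp Poincaré constant (only the first sine eigenfunction does), so the ratio is strictly less than C_P, consistent with ||u||_L² ≤ C_P ||u'||_L².


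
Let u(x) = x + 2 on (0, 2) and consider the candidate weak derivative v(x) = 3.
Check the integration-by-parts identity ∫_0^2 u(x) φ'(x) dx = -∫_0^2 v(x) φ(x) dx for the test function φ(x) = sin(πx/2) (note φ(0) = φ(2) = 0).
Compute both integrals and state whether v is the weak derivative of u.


LHS = -4/π, RHS = -12/π. No, v is not the weak derivative of u.

u(x) = x + 2, classical derivative u'(x) = 1.
φ(x) = sin(πx/2), so φ'(x) = π*cos(π*x/2)/2.
Note φ(0) = φ(2) = 0, so the boundary term u·φ vanishes.
LHS = ∫_0^2 u(x) φ'(x) dx = ∫_0^2 (π*x*cos(π*x/2)/2 + π*cos(π*x/2)) dx. Term by term:
  ∫_0^2 π*cos(π*x/2) dx = 0;  ∫_0^2 π*x*cos(π*x/2)/2 dx = -4/π.
Sum: 0 − 4/π = -4/π.
So LHS = -4/π.
∫_0^2 v(x) φ(x) dx = ∫_0^2 (3*sin(π*x/2)) dx. Term by term:
  ∫_0^2 3*sin(π*x/2) dx = 12/π.
So RHS = -∫_0^2 v(x) φ(x) dx = -12/π.
LHS − RHS = 8/π ≠ 0, so the identity fails.
(For a valid weak derivative the identity must hold for EVERY test function, in particular this one. The failure shows v is NOT the weak derivative of u.)
Correct weak derivative would be u'(x) = 1.


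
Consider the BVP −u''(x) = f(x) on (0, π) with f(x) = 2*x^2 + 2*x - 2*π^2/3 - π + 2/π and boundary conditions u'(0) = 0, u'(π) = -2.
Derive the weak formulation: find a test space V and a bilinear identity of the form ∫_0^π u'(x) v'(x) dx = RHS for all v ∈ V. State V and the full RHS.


V = H^1(0, π) (v unrestricted at boundary; u is determined up to an additive constant); weak form: ∫_0^π u'v' dx = ∫_0^π (2*x^2 + 2*x - 2*π^2/3 - π + 2/π) v dx − 2·v(π) for all v ∈ V.

Multiply both sides by a test function v and integrate from 0 to π:
  ∫_0^π −u''(x) v(x) dx = ∫_0^π f(x) v(x) dx.
Integrate the LHS by parts once:
  ∫_0^π −u'' v dx = −[u'(x) v(x)]_0^π + ∫_0^π u'(x) v'(x) dx.
Thus ∫_0^π u'(x) v'(x) dx = ∫_0^π f(x) v(x) dx + [u'(x) v(x)]_0^π.
Choose V so that boundary terms are either known or forced to vanish.
u has inhomogeneous Neumann u'(0) = 0, u'(π) = -2. [u' v]_0^π = (-2)·v(π) − (0)·v(0) = − 2·v(π). Take V = H^1(0, π); boundary term becomes part of RHS.
Weak formulation: find u (satisfying any essential BC) such that ∫_0^π u'(x) v'(x) dx = ∫_0^π f v dx − 2·v(π) for all v ∈ V (Neumann data are natural BCs: they enter the RHS as boundary terms).
Substituting f(x) = 2*x^2 + 2*x - 2*π^2/3 - π + 2/π, the right-hand side is ∫_0^π (2*x^2 + 2*x - 2*π^2/3 - π + 2/π) v dx − 2·v(π).
Compatibility check (pure Neumann): taking v ≡ 1 ∈ V gives 0 = ∫_0^π f dx + (-2) − (0), i.e. ∫_0^π f dx must equal u'(0) − u'(π) = 2. Indeed ∫_0^π (2*x^2 + 2*x - 2*π^2/3 - π + 2/π) dx = 2, so the data are compatible. The solution is then unique only up to an additive constant (fix it e.g. by requiring ∫_0^π u dx = 0).


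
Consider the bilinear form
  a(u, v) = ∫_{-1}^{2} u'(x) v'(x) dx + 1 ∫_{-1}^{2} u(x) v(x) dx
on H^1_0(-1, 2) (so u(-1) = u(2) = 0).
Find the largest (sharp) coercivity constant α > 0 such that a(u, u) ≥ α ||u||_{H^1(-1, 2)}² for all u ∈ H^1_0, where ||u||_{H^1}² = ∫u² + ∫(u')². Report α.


α = 1

Coercivity of a(·,·) on H^1_0(-1, 2) means a(u, u) ≥ α ||u||_{H^1}² for every u ∈ H^1_0.
The interval has length L = 3, and Poincaré/coercivity depend only on L. Here a(u, u) = ∫(u')² + (1)·∫u².
Here c = 1 ≥ 1, so a(u,u) = ∫(u')² + c∫u² ≥ ∫(u')² + ∫u² = ||u||_{H^1}², i.e. α = 1 works. No larger α is possible: a(u,u) ≥ α||u||_{H^1}² means (1−α)∫(u')² ≥ (α−c)∫u², and for the modes u_n = sin(nπ(x−x₀)/L) (x₀ the left endpoint) one has ∫u_n²/∫(u_n')² = (L/(nπ))² → 0, so a(u_n,u_n)/||u_n||_{H^1}² → 1. Hence the optimal constant is α = 1.
Therefore α = 1.


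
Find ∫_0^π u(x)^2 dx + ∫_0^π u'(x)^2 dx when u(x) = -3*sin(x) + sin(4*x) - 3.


||u||_{H^1(0,π)}^2 = 36 + 53*π/2

u'(x) = -3*cos(x) + 4*cos(4*x).
Expand u² and (u')² and integrate term by term on (0, π), using: for integers n ≥ 1, ∫_0^π sin²(nx) dx = ∫_0^π cos²(nx) dx = π/2; for n ≠ n', ∫_0^π sin(nx)sin(n'x) dx = ∫_0^π cos(nx)cos(n'x) dx = 0; and by product-to-sum, ∫_0^π sin(nx)cos(n'x) dx = ½∫_0^π [sin((n+n')x) + sin((n−n')x)] dx, which is 0 when n+n' is even and 2n/(n²−n'²) when n+n' is odd (it need not vanish on (0, π)). For the constant mode: ∫_0^π 1 dx = π, ∫_0^π cos(nx) dx = 0, ∫_0^π sin(nx) dx = (1−(−1)^n)/n.
  u² squared terms: (-3)²·∫1 dx = 9·π = 9*π;  (-3)²·∫sin(x)² dx = 9·π/2 = 9*π/2;  (1)²·∫sin(4x)² dx = 1·π/2 = π/2.
  u² cross terms: 2·(-3)·(-3)·∫1·sin(x) dx = 18·(2) = 36;  2·(-3)·(1)·∫1·sin(4x) dx = -6·(0) = 0;  2·(-3)·(1)·∫sin(x)·sin(4x) dx = -6·(0) = 0.
  So ∫_0^π u² dx = 9*π + 9*π/2 + π/2 + 36 + 0 + 0 = 36 + 14*π.
  (u')² squared terms: (-3)²·∫cos(x)² dx = 9·π/2 = 9*π/2;  (4)²·∫cos(4x)² dx = 16·π/2 = 8*π.
  (u')² cross terms: 2·(-3)·(4)·∫cos(x)·cos(4x) dx = -24·(0) = 0.
  So ∫_0^π (u')² dx = 9*π/2 + 8*π + 0 = 25*π/2.
||u||_{H^1}^2 = (36 + 14*π) + (25*π/2) = 36 + 53*π/2.


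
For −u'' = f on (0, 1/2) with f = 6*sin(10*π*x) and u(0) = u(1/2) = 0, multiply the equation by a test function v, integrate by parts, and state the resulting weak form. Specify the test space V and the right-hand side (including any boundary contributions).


V = H^1_0(0, 1/2) (so v(0) = v(1/2) = 0); weak form: ∫_0^1/2 u'v' dx = ∫_0^1/2 (6*sin(10*π*x)) v dx for all v ∈ V.

Multiply both sides by a test function v and integrate from 0 to 1/2:
  ∫_0^1/2 −u''(x) v(x) dx = ∫_0^1/2 f(x) v(x) dx.
Integrate the LHS by parts once:
  ∫_0^1/2 −u'' v dx = −[u'(x) v(x)]_0^1/2 + ∫_0^1/2 u'(x) v'(x) dx.
Thus ∫_0^1/2 u'(x) v'(x) dx = ∫_0^1/2 f(x) v(x) dx + [u'(x) v(x)]_0^1/2.
Choose V so that boundary terms are either known or forced to vanish.
u is Dirichlet: u(0) = u(1/2) = 0. Let V = H^1_0(0, 1/2); then v(0) = v(1/2) = 0, and [u' v]_0^1/2 = 0.
Weak formulation: find u (satisfying any essential BC) such that ∫_0^1/2 u'(x) v'(x) dx = ∫_0^1/2 f v dx for all v ∈ V.
Substituting f(x) = 6*sin(10*π*x), the right-hand side is ∫_0^1/2 (6*sin(10*π*x)) v dx.


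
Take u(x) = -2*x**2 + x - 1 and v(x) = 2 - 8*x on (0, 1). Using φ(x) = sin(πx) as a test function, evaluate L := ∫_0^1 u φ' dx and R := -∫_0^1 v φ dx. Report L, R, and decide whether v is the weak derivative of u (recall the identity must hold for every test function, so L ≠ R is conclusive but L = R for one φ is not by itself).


LHS = 2/π, RHS = 4/π. No, v is not the weak derivative of u.

u(x) = -2*x**2 + x - 1, classical derivative u'(x) = 1 - 4*x.
φ(x) = sin(πx), so φ'(x) = π*cos(π*x).
Note φ(0) = φ(1) = 0, so the boundary term u·φ vanishes.
LHS = ∫_0^1 u(x) φ'(x) dx = ∫_0^1 (-2*π*x^2*cos(π*x) + π*x*cos(π*x) - π*cos(π*x)) dx. Term by term:
  ∫_0^1 -π*cos(π*x) dx = 0;  ∫_0^1 π*x*cos(π*x) dx = -2/π;  ∫_0^1 -2*π*x^2*cos(π*x) dx = 4/π.
Sum: 0 − 2/π + 4/π = 2/π.
So LHS = 2/π.
∫_0^1 v(x) φ(x) dx = ∫_0^1 (-8*x*sin(π*x) + 2*sin(π*x)) dx. Term by term:
  ∫_0^1 2*sin(π*x) dx = 4/π;  ∫_0^1 -8*x*sin(π*x) dx = -8/π.
Sum: 4/π − 8/π = -4/π.
So RHS = -∫_0^1 v(x) φ(x) dx = 4/π.
LHS − RHS = -2/π ≠ 0, so the identity fails.
(For a valid weak derivative the identity must hold for EVERY test function, in particular this one. The failure shows v is NOT the weak derivative of u.)
Correct weak derivative would be u'(x) = 1 - 4*x.
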